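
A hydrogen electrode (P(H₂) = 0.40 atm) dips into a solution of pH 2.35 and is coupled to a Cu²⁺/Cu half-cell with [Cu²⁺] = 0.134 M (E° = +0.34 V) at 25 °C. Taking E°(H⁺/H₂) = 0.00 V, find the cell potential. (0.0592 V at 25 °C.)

0.44 V

The Cu²⁺/Cu couple is the cathode, so E°_cell = 0.34 V; n = 2.
[H⁺] = 10^(−2.35) = 0.0045 M, and Q = [H⁺]^2 / ([Cu²⁺]·P(H₂)) = 3.72 × 10^-4.
E = E° − (0.0592/2) log Q = 0.34 − (0.0592/2)(-3.429) = 0.441 V.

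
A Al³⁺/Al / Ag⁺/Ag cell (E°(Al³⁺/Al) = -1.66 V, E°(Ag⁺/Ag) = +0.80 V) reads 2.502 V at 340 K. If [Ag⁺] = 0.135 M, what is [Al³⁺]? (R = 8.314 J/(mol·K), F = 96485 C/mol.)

3.3 × 10^-5 M

From the Nernst equation, ln Q = nF(E° − E)/RT = 3×96485×(2.46 − 2.502)/(8.314×340) = -4.301, so Q = 0.0136.
With Q = [Al³⁺]/[Ag⁺]^3 and the known concentrations, [Al³⁺] in the numerator gives [Al³⁺] = 3.3 × 10^-5 M.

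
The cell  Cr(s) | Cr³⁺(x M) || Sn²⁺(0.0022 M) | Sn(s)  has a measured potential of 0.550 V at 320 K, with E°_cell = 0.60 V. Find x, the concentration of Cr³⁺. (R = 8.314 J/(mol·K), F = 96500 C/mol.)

0.024 M

From the Nernst equation, ln Q = nF(E° − E)/RT = 6×96500×(0.60 − 0.550)/(8.314×320) = 10.881, so Q = 5.32 × 10^4.
With Q = [Cr³⁺]^2/[Sn²⁺]^3 and the known concentrations, [Cr³⁺]^2 in the numerator gives [Cr³⁺] = 0.024 M.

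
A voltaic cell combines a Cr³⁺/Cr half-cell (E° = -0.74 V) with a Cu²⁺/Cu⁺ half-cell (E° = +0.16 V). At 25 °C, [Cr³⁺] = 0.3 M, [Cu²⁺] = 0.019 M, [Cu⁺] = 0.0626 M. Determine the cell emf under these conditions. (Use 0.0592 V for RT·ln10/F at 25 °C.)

0.880 V

The Cu²⁺/Cu⁺ couple has the higher reduction potential and acts as the cathode, so E°_cell = +0.16 − (-0.74) = 0.90 V.
Balancing electrons gives n = 3; the reaction quotient is Q = [Cr³⁺]·[Cu⁺]^3/[Cu²⁺]^3 = 10.7.
At 25 °C, E = E° − (0.0592/n) log Q = 0.90 − (0.0592/3)(1.031) = 0.900 − 0.020 = 0.880 V.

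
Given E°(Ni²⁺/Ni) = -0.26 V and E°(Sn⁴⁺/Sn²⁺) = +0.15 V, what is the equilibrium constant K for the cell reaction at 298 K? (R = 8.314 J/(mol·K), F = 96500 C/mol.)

7.4 × 10^13

E°_cell = +0.15 − (-0.26) = 0.41 V, with n = 2 electrons transferred.
At equilibrium E = 0, so the Nernst equation gives ln K = nFE°/RT = (2)(96500)(0.41)/((8.314)(298)) = 31.94.
K = e^31.94 = 7.4 × 10^13.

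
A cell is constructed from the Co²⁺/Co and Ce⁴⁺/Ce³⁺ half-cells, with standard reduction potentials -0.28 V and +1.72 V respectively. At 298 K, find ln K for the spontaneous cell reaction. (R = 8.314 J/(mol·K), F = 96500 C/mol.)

ln K = 155.8

E°_cell = +1.72 − (-0.28) = 2.00 V, with n = 2 electrons transferred.
At equilibrium E = 0, so the Nernst equation gives ln K = nFE°/RT = (2)(96500)(2.00)/((8.314)(298)) = 155.80.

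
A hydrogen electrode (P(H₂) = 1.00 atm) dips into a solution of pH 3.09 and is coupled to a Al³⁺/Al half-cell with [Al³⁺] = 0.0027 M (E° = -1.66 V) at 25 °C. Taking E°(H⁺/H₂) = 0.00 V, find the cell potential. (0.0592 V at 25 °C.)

The hydrogen couple is the cathode, so E°_cell = 1.66 V; n = 6.
[H⁺] = 10^(−3.09) = 8.1 × 10^-4 M, and Q = [Al³⁺]^2·P(H₂)^3 / [H⁺]^6 = 2.53 × 10^13.
E = E° − (0.0592/6) log Q = 1.66 − (0.0592/6)(13.403) = 1.528 V.

1.53 V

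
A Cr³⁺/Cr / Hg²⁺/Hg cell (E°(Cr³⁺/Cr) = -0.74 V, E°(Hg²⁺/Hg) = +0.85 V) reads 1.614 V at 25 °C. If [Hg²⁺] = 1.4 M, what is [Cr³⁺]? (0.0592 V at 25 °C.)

0.1 M

From the Nernst equation, log Q = n(E° − E)/0.0592 = 6(1.59 − 1.614)/0.0592 = -2.432, so Q = 0.00369.
With Q = [Cr³⁺]^2/[Hg²⁺]^3 and the known concentrations, [Cr³⁺]^2 in the numerator gives [Cr³⁺] = 0.1 M.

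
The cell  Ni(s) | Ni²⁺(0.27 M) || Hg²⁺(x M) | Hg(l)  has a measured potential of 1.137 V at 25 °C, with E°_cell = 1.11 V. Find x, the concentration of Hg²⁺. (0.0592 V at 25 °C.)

2.2 M

From the Nernst equation, log Q = n(E° − E)/0.0592 = 2(1.11 − 1.137)/0.0592 = -0.912, so Q = 0.122.
With Q = [Ni²⁺]/[Hg²⁺] and the known concentrations, [Hg²⁺] in the denominator gives [Hg²⁺] = 2.2 M.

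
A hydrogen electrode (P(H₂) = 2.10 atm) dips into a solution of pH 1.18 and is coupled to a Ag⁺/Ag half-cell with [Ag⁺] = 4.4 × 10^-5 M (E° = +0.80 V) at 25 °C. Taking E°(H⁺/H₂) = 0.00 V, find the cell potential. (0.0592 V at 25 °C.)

0.62 V

The Ag⁺/Ag couple is the cathode, so E°_cell = 0.80 V; n = 2.
[H⁺] = 10^(−1.18) = 0.066 M, and Q = [H⁺]^2 / ([Ag⁺]^2·P(H₂)) = 1.07 × 10^6.
E = E° − (0.0592/2) log Q = 0.80 − (0.0592/2)(6.031) = 0.621 V.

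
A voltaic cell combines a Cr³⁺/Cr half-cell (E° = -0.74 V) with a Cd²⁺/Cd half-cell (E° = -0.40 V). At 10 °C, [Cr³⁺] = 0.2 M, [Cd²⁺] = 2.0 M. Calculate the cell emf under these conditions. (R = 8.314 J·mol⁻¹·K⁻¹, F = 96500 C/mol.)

The Cd²⁺/Cd couple has the higher reduction potential and acts as the cathode, so E°_cell = -0.40 − (-0.74) = 0.34 V.
Balancing electrons gives n = 6; the reaction quotient is Q = [Cr³⁺]^2/[Cd²⁺]^3 = 0.00500.
E = E° − (RT/nF) ln Q = 0.34 − (8.314×283)/(6×96500) × (-5.298) = 0.340 + 0.022 = 0.362 V.

0.362 V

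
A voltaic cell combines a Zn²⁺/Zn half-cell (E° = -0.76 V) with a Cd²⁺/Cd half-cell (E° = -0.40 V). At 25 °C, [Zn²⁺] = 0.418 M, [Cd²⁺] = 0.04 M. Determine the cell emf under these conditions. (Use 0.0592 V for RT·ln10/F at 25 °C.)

The Cd²⁺/Cd couple has the higher reduction potential and acts as the cathode, so E°_cell = -0.40 − (-0.76) = 0.36 V.
Balancing electrons gives n = 2; the reaction quotient is Q = [Zn²⁺]/[Cd²⁺] = 10.4.
At 25 °C, E = E° − (0.0592/n) log Q = 0.36 − (0.0592/2)(1.019) = 0.360 − 0.030 = 0.330 V.

0.330 V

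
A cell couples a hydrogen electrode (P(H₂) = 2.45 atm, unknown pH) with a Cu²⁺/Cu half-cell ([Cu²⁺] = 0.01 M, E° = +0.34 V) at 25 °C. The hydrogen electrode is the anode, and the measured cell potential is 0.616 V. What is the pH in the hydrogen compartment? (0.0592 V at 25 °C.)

E°_cell = 0.34 V and n = 2.
log Q = n(E° − E)/0.0592 = 2×(0.34 − 0.616)/0.0592 = -9.324.
With Q = [H⁺]^2 / ([Cu²⁺]·P(H₂)), solving for [H⁺] gives log[H⁺] = -5.468, so pH = 5.47.

pH = 5.47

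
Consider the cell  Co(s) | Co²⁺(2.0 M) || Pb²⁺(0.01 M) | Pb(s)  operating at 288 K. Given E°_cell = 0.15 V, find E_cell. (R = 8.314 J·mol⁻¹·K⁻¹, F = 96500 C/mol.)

Balancing electrons gives n = 2; the reaction quotient is Q = [Co²⁺]/[Pb²⁺] = 200.
E = E° − (RT/nF) ln Q = 0.15 − (8.314×288)/(2×96500) × (5.298) = 0.150 − 0.066 = 0.084 V.

0.084 V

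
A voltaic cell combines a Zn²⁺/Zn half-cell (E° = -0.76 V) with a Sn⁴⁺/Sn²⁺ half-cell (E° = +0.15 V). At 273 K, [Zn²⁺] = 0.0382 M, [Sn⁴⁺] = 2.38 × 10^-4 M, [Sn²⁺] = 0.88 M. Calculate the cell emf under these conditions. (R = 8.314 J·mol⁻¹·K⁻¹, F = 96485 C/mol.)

0.852 V

The Sn⁴⁺/Sn²⁺ couple has the higher reduction potential and acts as the cathode, so E°_cell = +0.15 − (-0.76) = 0.91 V.
Balancing electrons gives n = 2; the reaction quotient is Q = [Zn²⁺]·[Sn²⁺]/[Sn⁴⁺] = 141.
E = E° − (RT/nF) ln Q = 0.91 − (8.314×273)/(2×96485) × (4.950) = 0.910 − 0.058 = 0.852 V.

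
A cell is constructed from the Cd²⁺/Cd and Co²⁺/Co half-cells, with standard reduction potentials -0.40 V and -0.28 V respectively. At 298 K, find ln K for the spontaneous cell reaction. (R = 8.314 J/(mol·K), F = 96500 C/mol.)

E°_cell = -0.28 − (-0.40) = 0.12 V, with n = 2 electrons transferred.
At equilibrium E = 0, so the Nernst equation gives ln K = nFE°/RT = (2)(96500)(0.12)/((8.314)(298)) = 9.35.

ln K = 9.3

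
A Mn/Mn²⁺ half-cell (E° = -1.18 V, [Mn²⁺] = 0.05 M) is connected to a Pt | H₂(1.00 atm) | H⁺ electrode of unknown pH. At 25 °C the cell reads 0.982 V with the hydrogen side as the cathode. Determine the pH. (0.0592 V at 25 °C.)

E°_cell = 1.18 V and n = 2.
log Q = n(E° − E)/0.0592 = 2×(1.18 − 0.982)/0.0592 = 6.689.
With Q = [Mn²⁺]·P(H₂) / [H⁺]^2, solving for [H⁺] gives log[H⁺] = -3.995, so pH = 4.00.

pH = 4.00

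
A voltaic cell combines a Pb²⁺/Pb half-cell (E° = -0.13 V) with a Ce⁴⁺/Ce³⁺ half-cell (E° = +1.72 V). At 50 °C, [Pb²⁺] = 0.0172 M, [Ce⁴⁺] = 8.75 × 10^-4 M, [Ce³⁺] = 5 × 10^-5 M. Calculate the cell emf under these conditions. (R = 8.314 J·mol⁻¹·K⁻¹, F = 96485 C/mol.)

The Ce⁴⁺/Ce³⁺ couple has the higher reduction potential and acts as the cathode, so E°_cell = +1.72 − (-0.13) = 1.85 V.
Balancing electrons gives n = 2; the reaction quotient is Q = [Pb²⁺]·[Ce³⁺]^2/[Ce⁴⁺]^2 = 5.62 × 10^-5.
E = E° − (RT/nF) ln Q = 1.85 − (8.314×323)/(2×96485) × (-9.787) = 1.850 + 0.136 = 1.986 V.

1.99 V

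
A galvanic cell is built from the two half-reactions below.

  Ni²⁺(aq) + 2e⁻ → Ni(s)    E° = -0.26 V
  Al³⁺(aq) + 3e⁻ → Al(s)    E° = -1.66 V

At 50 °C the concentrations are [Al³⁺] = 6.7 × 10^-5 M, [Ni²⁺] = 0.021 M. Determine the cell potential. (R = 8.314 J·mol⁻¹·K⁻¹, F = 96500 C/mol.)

1.44 V

The Ni²⁺/Ni couple has the higher reduction potential and acts as the cathode, so E°_cell = -0.26 − (-1.66) = 1.40 V.
Balancing electrons gives n = 6; the reaction quotient is Q = [Al³⁺]^2/[Ni²⁺]^3 = 4.85 × 10^-4.
E = E° − (RT/nF) ln Q = 1.40 − (8.314×323)/(6×96500) × (-7.632) = 1.400 + 0.035 = 1.435 V.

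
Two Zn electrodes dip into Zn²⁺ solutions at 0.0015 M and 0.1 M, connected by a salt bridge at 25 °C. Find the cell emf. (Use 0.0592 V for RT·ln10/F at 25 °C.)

Both half-cells are Zn²⁺/Zn, so E°_cell = 0. The concentrated side is the cathode; the cell reaction moves Zn²⁺ from high to low concentration with n = 2.
Q = [Zn²⁺]_dilute/[Zn²⁺]_conc = 0.0015/0.1 = 0.0150.
E = 0 − (0.0592/2) log Q = −(0.0592/2)(-1.824) = 0.0540 V.

0.054 V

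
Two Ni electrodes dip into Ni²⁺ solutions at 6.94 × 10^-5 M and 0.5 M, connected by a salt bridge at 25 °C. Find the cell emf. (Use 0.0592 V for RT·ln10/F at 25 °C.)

0.11 V

Both half-cells are Ni²⁺/Ni, so E°_cell = 0. The concentrated side is the cathode; the cell reaction moves Ni²⁺ from high to low concentration with n = 2.
Q = [Ni²⁺]_dilute/[Ni²⁺]_conc = 6.94 × 10^-5/0.5 = 1.39 × 10^-4.
E = 0 − (0.0592/2) log Q = −(0.0592/2)(-3.858) = 0.1142 V.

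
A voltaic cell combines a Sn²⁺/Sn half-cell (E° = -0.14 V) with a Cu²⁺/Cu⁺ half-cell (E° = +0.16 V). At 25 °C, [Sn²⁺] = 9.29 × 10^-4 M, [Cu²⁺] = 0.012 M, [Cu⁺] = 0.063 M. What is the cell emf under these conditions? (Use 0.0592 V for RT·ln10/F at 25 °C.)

0.347 V

The Cu²⁺/Cu⁺ couple has the higher reduction potential and acts as the cathode, so E°_cell = +0.16 − (-0.14) = 0.30 V.
Balancing electrons gives n = 2; the reaction quotient is Q = [Sn²⁺]·[Cu⁺]^2/[Cu²⁺]^2 = 0.0256.
At 25 °C, E = E° − (0.0592/n) log Q = 0.30 − (0.0592/2)(-1.592) = 0.300 + 0.047 = 0.347 V.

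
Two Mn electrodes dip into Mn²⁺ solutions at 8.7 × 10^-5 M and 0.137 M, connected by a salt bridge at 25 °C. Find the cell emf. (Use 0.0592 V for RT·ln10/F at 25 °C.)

0.095 V

Both half-cells are Mn²⁺/Mn, so E°_cell = 0. The concentrated side is the cathode; the cell reaction moves Mn²⁺ from high to low concentration with n = 2.
Q = [Mn²⁺]_dilute/[Mn²⁺]_conc = 8.7 × 10^-5/0.137 = 6.35 × 10^-4.
E = 0 − (0.0592/2) log Q = −(0.0592/2)(-3.197) = 0.0946 V.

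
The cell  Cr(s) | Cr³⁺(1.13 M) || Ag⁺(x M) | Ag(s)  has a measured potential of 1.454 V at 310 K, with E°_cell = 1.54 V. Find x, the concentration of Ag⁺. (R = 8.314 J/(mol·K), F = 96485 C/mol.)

0.042 M

From the Nernst equation, ln Q = nF(E° − E)/RT = 3×96485×(1.54 − 1.454)/(8.314×310) = 9.658, so Q = 1.57 × 10^4.
With Q = [Cr³⁺]/[Ag⁺]^3 and the known concentrations, [Ag⁺]^3 in the denominator gives [Ag⁺] = 0.042 M.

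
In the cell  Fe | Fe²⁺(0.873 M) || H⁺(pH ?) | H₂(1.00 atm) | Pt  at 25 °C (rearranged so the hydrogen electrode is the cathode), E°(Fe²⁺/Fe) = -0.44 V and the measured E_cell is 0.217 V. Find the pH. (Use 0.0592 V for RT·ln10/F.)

E°_cell = 0.44 V and n = 2.
log Q = n(E° − E)/0.0592 = 2×(0.44 − 0.217)/0.0592 = 7.534.
With Q = [Fe²⁺]·P(H₂) / [H⁺]^2, solving for [H⁺] gives log[H⁺] = -3.796, so pH = 3.80.

pH = 3.80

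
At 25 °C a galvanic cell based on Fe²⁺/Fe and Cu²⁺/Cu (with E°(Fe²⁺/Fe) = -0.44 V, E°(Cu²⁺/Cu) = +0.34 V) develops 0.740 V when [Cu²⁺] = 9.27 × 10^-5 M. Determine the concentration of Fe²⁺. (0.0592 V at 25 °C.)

From the Nernst equation, log Q = n(E° − E)/0.0592 = 2(0.78 − 0.740)/0.0592 = 1.351, so Q = 22.5.
With Q = [Fe²⁺]/[Cu²⁺] and the known concentrations, [Fe²⁺] in the numerator gives [Fe²⁺] = 0.0021 M.

0.0021 M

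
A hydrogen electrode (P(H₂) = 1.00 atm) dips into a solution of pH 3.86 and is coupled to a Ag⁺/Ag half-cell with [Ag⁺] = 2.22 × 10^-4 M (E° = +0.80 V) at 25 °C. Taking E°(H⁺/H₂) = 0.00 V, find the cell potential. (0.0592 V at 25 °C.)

The Ag⁺/Ag couple is the cathode, so E°_cell = 0.80 V; n = 2.
[H⁺] = 10^(−3.86) = 1.4 × 10^-4 M, and Q = [H⁺]^2 / ([Ag⁺]^2·P(H₂)) = 0.387.
E = E° − (0.0592/2) log Q = 0.80 − (0.0592/2)(-0.413) = 0.812 V.

0.81 V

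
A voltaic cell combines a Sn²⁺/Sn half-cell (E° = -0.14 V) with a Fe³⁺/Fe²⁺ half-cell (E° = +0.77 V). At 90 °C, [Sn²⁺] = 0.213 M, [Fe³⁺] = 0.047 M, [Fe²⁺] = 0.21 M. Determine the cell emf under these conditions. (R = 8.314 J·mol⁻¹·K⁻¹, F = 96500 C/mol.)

0.887 V

The Fe³⁺/Fe²⁺ couple has the higher reduction potential and acts as the cathode, so E°_cell = +0.77 − (-0.14) = 0.91 V.
Balancing electrons gives n = 2; the reaction quotient is Q = [Sn²⁺]·[Fe²⁺]^2/[Fe³⁺]^2 = 4.25.
E = E° − (RT/nF) ln Q = 0.91 − (8.314×363)/(2×96500) × (1.447) = 0.910 − 0.023 = 0.887 V.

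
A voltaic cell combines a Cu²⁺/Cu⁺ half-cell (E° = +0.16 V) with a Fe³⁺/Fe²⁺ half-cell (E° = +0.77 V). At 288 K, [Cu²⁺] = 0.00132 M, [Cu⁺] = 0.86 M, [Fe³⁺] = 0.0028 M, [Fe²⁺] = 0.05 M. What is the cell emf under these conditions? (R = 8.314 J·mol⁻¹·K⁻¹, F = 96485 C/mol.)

0.699 V

The Fe³⁺/Fe²⁺ couple has the higher reduction potential and acts as the cathode, so E°_cell = +0.77 − (+0.16) = 0.61 V.
Balancing electrons gives n = 1; the reaction quotient is Q = [Cu²⁺]·[Fe²⁺]/([Cu⁺]·[Fe³⁺]) = 0.0274.
E = E° − (RT/nF) ln Q = 0.61 − (8.314×288)/(1×96485) × (-3.597) = 0.610 + 0.089 = 0.699 V.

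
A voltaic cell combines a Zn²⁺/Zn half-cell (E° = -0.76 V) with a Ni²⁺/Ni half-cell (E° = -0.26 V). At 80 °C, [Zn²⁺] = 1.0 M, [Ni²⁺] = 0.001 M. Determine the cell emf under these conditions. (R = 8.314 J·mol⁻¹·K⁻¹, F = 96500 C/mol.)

0.395 V

The Ni²⁺/Ni couple has the higher reduction potential and acts as the cathode, so E°_cell = -0.26 − (-0.76) = 0.50 V.
Balancing electrons gives n = 2; the reaction quotient is Q = [Zn²⁺]/[Ni²⁺] = 1000.
E = E° − (RT/nF) ln Q = 0.50 − (8.314×353)/(2×96500) × (6.908) = 0.500 − 0.105 = 0.395 V.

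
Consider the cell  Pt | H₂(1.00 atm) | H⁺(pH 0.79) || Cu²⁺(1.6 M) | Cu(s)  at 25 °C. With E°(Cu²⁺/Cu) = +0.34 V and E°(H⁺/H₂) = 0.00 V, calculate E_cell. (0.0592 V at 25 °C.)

The Cu²⁺/Cu couple is the cathode, so E°_cell = 0.34 V; n = 2.
[H⁺] = 10^(−0.79) = 0.16 M, and Q = [H⁺]^2 / ([Cu²⁺]·P(H₂)) = 0.0164.
E = E° − (0.0592/2) log Q = 0.34 − (0.0592/2)(-1.784) = 0.393 V.

0.39 V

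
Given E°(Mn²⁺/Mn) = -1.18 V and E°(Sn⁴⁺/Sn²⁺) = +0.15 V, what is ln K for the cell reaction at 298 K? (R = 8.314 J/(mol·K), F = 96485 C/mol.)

E°_cell = +0.15 − (-1.18) = 1.33 V, with n = 2 electrons transferred.
At equilibrium E = 0, so the Nernst equation gives ln K = nFE°/RT = (2)(96485)(1.33)/((8.314)(298)) = 103.59.

ln K = 103.6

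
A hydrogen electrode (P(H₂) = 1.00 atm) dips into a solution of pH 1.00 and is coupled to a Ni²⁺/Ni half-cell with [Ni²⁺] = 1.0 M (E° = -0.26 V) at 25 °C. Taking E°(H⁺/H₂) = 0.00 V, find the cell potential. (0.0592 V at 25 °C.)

0.20 V

The hydrogen couple is the cathode, so E°_cell = 0.26 V; n = 2.
[H⁺] = 10^(−1.00) = 0.10 M, and Q = [Ni²⁺]·P(H₂) / [H⁺]^2 = 100.
E = E° − (0.0592/2) log Q = 0.26 − (0.0592/2)(2.000) = 0.201 V.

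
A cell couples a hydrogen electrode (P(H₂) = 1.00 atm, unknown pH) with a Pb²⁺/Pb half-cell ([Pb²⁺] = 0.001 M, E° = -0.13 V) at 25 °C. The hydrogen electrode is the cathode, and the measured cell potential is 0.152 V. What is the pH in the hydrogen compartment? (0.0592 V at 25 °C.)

E°_cell = 0.13 V and n = 2.
log Q = n(E° − E)/0.0592 = 2×(0.13 − 0.152)/0.0592 = -0.743.
With Q = [Pb²⁺]·P(H₂) / [H⁺]^2, solving for [H⁺] gives log[H⁺] = -1.128, so pH = 1.13.

pH = 1.13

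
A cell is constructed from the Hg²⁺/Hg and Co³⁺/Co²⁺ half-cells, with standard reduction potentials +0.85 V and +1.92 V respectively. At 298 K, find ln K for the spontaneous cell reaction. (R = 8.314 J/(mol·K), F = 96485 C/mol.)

ln K = 83.3

E°_cell = +1.92 − (+0.85) = 1.07 V, with n = 2 electrons transferred.
At equilibrium E = 0, so the Nernst equation gives ln K = nFE°/RT = (2)(96485)(1.07)/((8.314)(298)) = 83.34.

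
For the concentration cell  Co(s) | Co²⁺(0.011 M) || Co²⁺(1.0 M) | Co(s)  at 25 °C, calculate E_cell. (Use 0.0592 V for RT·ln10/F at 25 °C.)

Both half-cells are Co²⁺/Co, so E°_cell = 0. The concentrated side is the cathode; the cell reaction moves Co²⁺ from high to low concentration with n = 2.
Q = [Co²⁺]_dilute/[Co²⁺]_conc = 0.011/1.0 = 0.0110.
E = 0 − (0.0592/2) log Q = −(0.0592/2)(-1.959) = 0.0580 V.

0.058 V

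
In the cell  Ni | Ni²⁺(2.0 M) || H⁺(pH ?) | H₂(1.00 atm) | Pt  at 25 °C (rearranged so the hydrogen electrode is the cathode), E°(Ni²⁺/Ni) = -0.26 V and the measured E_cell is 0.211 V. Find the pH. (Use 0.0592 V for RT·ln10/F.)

E°_cell = 0.26 V and n = 2.
log Q = n(E° − E)/0.0592 = 2×(0.26 − 0.211)/0.0592 = 1.655.
With Q = [Ni²⁺]·P(H₂) / [H⁺]^2, solving for [H⁺] gives log[H⁺] = -0.677, so pH = 0.68.

pH = 0.68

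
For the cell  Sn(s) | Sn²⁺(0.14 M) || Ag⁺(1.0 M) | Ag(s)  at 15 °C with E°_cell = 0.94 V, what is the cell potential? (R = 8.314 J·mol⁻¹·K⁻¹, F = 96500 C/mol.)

0.964 V

Balancing electrons gives n = 2; the reaction quotient is Q = [Sn²⁺]/[Ag⁺]^2 = 0.140.
E = E° − (RT/nF) ln Q = 0.94 − (8.314×288)/(2×96500) × (-1.966) = 0.940 + 0.024 = 0.964 V.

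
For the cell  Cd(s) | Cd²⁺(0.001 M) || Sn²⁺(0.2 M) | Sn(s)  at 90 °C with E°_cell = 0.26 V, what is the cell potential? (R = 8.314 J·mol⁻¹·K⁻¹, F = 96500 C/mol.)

Balancing electrons gives n = 2; the reaction quotient is Q = [Cd²⁺]/[Sn²⁺] = 0.00500.
E = E° − (RT/nF) ln Q = 0.26 − (8.314×363)/(2×96500) × (-5.298) = 0.260 + 0.083 = 0.343 V.

0.343 V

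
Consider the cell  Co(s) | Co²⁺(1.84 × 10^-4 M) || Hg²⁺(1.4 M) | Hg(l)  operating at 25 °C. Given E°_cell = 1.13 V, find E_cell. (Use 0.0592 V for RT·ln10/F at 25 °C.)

Balancing electrons gives n = 2; the reaction quotient is Q = [Co²⁺]/[Hg²⁺] = 1.31 × 10^-4.
At 25 °C, E = E° − (0.0592/n) log Q = 1.13 − (0.0592/2)(-3.881) = 1.130 + 0.115 = 1.245 V.

1.24 V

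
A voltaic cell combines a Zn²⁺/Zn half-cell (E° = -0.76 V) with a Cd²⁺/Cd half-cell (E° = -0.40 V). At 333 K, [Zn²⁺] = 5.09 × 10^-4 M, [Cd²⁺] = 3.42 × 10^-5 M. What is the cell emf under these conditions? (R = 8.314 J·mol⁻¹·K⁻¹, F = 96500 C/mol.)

0.321 V

The Cd²⁺/Cd couple has the higher reduction potential and acts as the cathode, so E°_cell = -0.40 − (-0.76) = 0.36 V.
Balancing electrons gives n = 2; the reaction quotient is Q = [Zn²⁺]/[Cd²⁺] = 14.9.
E = E° − (RT/nF) ln Q = 0.36 − (8.314×333)/(2×96500) × (2.700) = 0.360 − 0.039 = 0.321 V.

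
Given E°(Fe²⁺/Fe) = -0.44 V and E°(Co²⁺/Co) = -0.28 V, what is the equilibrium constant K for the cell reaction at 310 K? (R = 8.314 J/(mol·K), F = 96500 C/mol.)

1.6 × 10^5

E°_cell = -0.28 − (-0.44) = 0.16 V, with n = 2 electrons transferred.
At equilibrium E = 0, so the Nernst equation gives ln K = nFE°/RT = (2)(96500)(0.16)/((8.314)(310)) = 11.98.
K = e^11.98 = 1.6 × 10^5.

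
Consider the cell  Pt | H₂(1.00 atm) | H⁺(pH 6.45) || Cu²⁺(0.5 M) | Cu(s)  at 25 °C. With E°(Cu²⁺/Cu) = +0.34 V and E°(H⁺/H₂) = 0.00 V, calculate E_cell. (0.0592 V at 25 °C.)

The Cu²⁺/Cu couple is the cathode, so E°_cell = 0.34 V; n = 2.
[H⁺] = 10^(−6.45) = 3.5 × 10^-7 M, and Q = [H⁺]^2 / ([Cu²⁺]·P(H₂)) = 2.52 × 10^-13.
E = E° − (0.0592/2) log Q = 0.34 − (0.0592/2)(-12.599) = 0.713 V.

0.71 V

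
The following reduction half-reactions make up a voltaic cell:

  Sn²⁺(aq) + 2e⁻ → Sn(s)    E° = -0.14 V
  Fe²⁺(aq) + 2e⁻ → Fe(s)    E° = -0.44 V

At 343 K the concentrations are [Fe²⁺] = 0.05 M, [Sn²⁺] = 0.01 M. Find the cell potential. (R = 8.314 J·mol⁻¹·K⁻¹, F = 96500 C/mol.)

The Sn²⁺/Sn couple has the higher reduction potential and acts as the cathode, so E°_cell = -0.14 − (-0.44) = 0.30 V.
Balancing electrons gives n = 2; the reaction quotient is Q = [Fe²⁺]/[Sn²⁺] = 5.00.
E = E° − (RT/nF) ln Q = 0.30 − (8.314×343)/(2×96500) × (1.609) = 0.300 − 0.024 = 0.276 V.

0.276 V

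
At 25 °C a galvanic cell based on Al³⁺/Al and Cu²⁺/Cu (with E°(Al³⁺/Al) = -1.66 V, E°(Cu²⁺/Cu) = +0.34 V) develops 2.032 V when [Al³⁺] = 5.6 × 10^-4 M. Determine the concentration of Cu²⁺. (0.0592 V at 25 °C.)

From the Nernst equation, log Q = n(E° − E)/0.0592 = 6(2.00 − 2.032)/0.0592 = -3.243, so Q = 5.71 × 10^-4.
With Q = [Al³⁺]^2/[Cu²⁺]^3 and the known concentrations, [Cu²⁺]^3 in the denominator gives [Cu²⁺] = 0.082 M.

0.082 M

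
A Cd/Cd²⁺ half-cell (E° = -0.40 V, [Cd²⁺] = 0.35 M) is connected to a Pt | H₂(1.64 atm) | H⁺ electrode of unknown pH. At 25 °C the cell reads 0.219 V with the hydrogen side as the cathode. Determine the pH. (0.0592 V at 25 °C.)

E°_cell = 0.40 V and n = 2.
log Q = n(E° − E)/0.0592 = 2×(0.40 − 0.219)/0.0592 = 6.115.
With Q = [Cd²⁺]·P(H₂) / [H⁺]^2, solving for [H⁺] gives log[H⁺] = -3.178, so pH = 3.18.

pH = 3.18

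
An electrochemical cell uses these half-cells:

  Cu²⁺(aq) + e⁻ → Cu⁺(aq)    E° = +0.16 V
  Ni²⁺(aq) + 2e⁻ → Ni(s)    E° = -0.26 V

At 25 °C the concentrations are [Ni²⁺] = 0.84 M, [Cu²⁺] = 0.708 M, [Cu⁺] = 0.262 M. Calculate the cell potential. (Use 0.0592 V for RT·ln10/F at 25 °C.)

The Cu²⁺/Cu⁺ couple has the higher reduction potential and acts as the cathode, so E°_cell = +0.16 − (-0.26) = 0.42 V.
Balancing electrons gives n = 2; the reaction quotient is Q = [Ni²⁺]·[Cu⁺]^2/[Cu²⁺]^2 = 0.115.
At 25 °C, E = E° − (0.0592/n) log Q = 0.42 − (0.0592/2)(-0.939) = 0.420 + 0.028 = 0.448 V.

0.448 V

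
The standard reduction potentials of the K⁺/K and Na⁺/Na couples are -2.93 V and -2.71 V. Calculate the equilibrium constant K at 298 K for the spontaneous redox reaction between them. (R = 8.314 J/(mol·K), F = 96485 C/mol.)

5300

E°_cell = -2.71 − (-2.93) = 0.22 V, with n = 1 electron transferred.
At equilibrium E = 0, so the Nernst equation gives ln K = nFE°/RT = (1)(96485)(0.22)/((8.314)(298)) = 8.57.
K = e^8.57 = 5300.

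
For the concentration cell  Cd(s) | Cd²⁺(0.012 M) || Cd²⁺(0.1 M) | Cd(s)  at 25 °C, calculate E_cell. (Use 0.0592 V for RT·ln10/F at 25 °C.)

0.027 V

Both half-cells are Cd²⁺/Cd, so E°_cell = 0. The concentrated side is the cathode; the cell reaction moves Cd²⁺ from high to low concentration with n = 2.
Q = [Cd²⁺]_dilute/[Cd²⁺]_conc = 0.012/0.1 = 0.120.
E = 0 − (0.0592/2) log Q = −(0.0592/2)(-0.921) = 0.0273 V.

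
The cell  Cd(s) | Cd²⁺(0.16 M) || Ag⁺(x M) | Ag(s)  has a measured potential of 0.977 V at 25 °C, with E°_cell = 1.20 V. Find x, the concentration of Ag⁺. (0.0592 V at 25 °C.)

From the Nernst equation, log Q = n(E° − E)/0.0592 = 2(1.20 − 0.977)/0.0592 = 7.534, so Q = 3.42 × 10^7.
With Q = [Cd²⁺]/[Ag⁺]^2 and the known concentrations, [Ag⁺]^2 in the denominator gives [Ag⁺] = 6.8 × 10^-5 M.

6.8 × 10^-5 M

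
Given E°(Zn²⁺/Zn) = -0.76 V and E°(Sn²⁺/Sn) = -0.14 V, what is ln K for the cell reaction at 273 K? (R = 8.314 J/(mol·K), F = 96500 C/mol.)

ln K = 52.7

E°_cell = -0.14 − (-0.76) = 0.62 V, with n = 2 electrons transferred.
At equilibrium E = 0, so the Nernst equation gives ln K = nFE°/RT = (2)(96500)(0.62)/((8.314)(273)) = 52.72.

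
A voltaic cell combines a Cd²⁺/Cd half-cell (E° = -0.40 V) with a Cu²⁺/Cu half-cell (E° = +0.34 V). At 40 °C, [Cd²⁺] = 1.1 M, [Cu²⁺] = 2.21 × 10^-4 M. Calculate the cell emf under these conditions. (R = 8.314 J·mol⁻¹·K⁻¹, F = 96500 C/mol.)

0.625 V

The Cu²⁺/Cu couple has the higher reduction potential and acts as the cathode, so E°_cell = +0.34 − (-0.40) = 0.74 V.
Balancing electrons gives n = 2; the reaction quotient is Q = [Cd²⁺]/[Cu²⁺] = 4980.
E = E° − (RT/nF) ln Q = 0.74 − (8.314×313)/(2×96500) × (8.513) = 0.740 − 0.115 = 0.625 V.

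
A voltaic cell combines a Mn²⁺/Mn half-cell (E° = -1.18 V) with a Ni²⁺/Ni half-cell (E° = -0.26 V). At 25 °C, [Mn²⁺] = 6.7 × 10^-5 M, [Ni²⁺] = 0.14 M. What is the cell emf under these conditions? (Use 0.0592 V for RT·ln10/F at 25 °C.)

The Ni²⁺/Ni couple has the higher reduction potential and acts as the cathode, so E°_cell = -0.26 − (-1.18) = 0.92 V.
Balancing electrons gives n = 2; the reaction quotient is Q = [Mn²⁺]/[Ni²⁺] = 4.79 × 10^-4.
At 25 °C, E = E° − (0.0592/n) log Q = 0.92 − (0.0592/2)(-3.320) = 0.920 + 0.098 = 1.018 V.

1.02 V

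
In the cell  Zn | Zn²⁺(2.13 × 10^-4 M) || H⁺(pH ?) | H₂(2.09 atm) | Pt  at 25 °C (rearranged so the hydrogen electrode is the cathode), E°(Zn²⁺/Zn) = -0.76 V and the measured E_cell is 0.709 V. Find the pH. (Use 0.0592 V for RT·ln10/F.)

E°_cell = 0.76 V and n = 2.
log Q = n(E° − E)/0.0592 = 2×(0.76 − 0.709)/0.0592 = 1.723.
With Q = [Zn²⁺]·P(H₂) / [H⁺]^2, solving for [H⁺] gives log[H⁺] = -2.537, so pH = 2.54.

pH = 2.54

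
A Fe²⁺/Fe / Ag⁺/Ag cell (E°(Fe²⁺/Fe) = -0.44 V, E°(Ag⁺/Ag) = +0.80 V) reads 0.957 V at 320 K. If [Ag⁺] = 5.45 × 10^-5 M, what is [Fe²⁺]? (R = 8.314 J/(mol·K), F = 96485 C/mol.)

From the Nernst equation, ln Q = nF(E° − E)/RT = 2×96485×(1.24 − 0.957)/(8.314×320) = 20.527, so Q = 8.21 × 10^8.
With Q = [Fe²⁺]/[Ag⁺]^2 and the known concentrations, [Fe²⁺] in the numerator gives [Fe²⁺] = 2.4 M.

2.4 M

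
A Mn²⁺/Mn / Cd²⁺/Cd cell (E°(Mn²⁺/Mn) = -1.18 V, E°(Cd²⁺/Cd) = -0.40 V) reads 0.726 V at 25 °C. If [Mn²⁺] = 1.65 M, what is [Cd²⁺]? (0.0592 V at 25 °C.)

From the Nernst equation, log Q = n(E° − E)/0.0592 = 2(0.78 − 0.726)/0.0592 = 1.824, so Q = 66.7.
With Q = [Mn²⁺]/[Cd²⁺] and the known concentrations, [Cd²⁺] in the denominator gives [Cd²⁺] = 0.025 M.

0.025 M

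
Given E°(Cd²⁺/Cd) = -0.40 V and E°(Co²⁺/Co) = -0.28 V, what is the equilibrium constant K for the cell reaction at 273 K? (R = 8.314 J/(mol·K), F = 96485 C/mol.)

E°_cell = -0.28 − (-0.40) = 0.12 V, with n = 2 electrons transferred.
At equilibrium E = 0, so the Nernst equation gives ln K = nFE°/RT = (2)(96485)(0.12)/((8.314)(273)) = 10.20.
K = e^10.20 = 2.7 × 10^4.

2.7 × 10^4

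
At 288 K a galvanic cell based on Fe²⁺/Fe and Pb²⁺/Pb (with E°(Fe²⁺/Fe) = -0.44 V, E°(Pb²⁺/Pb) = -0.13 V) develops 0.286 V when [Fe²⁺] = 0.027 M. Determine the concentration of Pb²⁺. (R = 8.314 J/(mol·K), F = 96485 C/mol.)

0.0039 M

From the Nernst equation, ln Q = nF(E° − E)/RT = 2×96485×(0.31 − 0.286)/(8.314×288) = 1.934, so Q = 6.92.
With Q = [Fe²⁺]/[Pb²⁺] and the known concentrations, [Pb²⁺] in the denominator gives [Pb²⁺] = 0.0039 M.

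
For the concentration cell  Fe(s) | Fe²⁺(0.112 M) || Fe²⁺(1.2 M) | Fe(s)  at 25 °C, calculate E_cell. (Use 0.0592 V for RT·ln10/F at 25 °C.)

Both half-cells are Fe²⁺/Fe, so E°_cell = 0. The concentrated side is the cathode; the cell reaction moves Fe²⁺ from high to low concentration with n = 2.
Q = [Fe²⁺]_dilute/[Fe²⁺]_conc = 0.112/1.2 = 0.0933.
E = 0 − (0.0592/2) log Q = −(0.0592/2)(-1.030) = 0.0305 V.

0.030 V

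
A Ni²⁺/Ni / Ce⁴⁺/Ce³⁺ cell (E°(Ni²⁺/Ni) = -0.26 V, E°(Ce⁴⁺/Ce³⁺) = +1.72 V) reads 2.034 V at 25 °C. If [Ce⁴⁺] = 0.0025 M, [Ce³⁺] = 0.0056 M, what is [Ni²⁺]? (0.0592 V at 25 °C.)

From the Nernst equation, log Q = n(E° − E)/0.0592 = 2(1.98 − 2.034)/0.0592 = -1.824, so Q = 0.0150.
With Q = [Ni²⁺]·[Ce³⁺]^2/[Ce⁴⁺]^2 and the known concentrations, [Ni²⁺] in the numerator gives [Ni²⁺] = 0.003 M.

0.003 M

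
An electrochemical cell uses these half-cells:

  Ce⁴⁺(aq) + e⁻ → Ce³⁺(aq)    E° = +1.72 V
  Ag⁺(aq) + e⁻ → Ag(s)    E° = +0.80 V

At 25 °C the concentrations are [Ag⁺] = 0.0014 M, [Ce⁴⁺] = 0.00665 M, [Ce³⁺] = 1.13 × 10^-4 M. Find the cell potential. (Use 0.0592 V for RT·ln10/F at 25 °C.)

1.19 V

The Ce⁴⁺/Ce³⁺ couple has the higher reduction potential and acts as the cathode, so E°_cell = +1.72 − (+0.80) = 0.92 V.
Balancing electrons gives n = 1; the reaction quotient is Q = [Ag⁺]·[Ce³⁺]/[Ce⁴⁺] = 2.38 × 10^-5.
At 25 °C, E = E° − (0.0592/n) log Q = 0.92 − (0.0592/1)(-4.624) = 0.920 + 0.274 = 1.194 V.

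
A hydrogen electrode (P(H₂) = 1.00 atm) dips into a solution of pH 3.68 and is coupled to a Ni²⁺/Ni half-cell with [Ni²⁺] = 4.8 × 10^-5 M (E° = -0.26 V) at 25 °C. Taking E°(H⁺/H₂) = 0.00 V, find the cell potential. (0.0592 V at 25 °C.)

The hydrogen couple is the cathode, so E°_cell = 0.26 V; n = 2.
[H⁺] = 10^(−3.68) = 2.1 × 10^-4 M, and Q = [Ni²⁺]·P(H₂) / [H⁺]^2 = 1100.
E = E° − (0.0592/2) log Q = 0.26 − (0.0592/2)(3.041) = 0.170 V.

0.17 V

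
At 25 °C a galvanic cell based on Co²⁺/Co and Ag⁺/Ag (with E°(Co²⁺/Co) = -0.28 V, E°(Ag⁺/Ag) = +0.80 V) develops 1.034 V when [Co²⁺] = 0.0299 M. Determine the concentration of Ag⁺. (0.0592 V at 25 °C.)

0.029 M

From the Nernst equation, log Q = n(E° − E)/0.0592 = 2(1.08 − 1.034)/0.0592 = 1.554, so Q = 35.8.
With Q = [Co²⁺]/[Ag⁺]^2 and the known concentrations, [Ag⁺]^2 in the denominator gives [Ag⁺] = 0.029 M.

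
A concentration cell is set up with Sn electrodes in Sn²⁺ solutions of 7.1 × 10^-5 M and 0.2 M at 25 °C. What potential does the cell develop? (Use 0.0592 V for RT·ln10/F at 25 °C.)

Both half-cells are Sn²⁺/Sn, so E°_cell = 0. The concentrated side is the cathode; the cell reaction moves Sn²⁺ from high to low concentration with n = 2.
Q = [Sn²⁺]_dilute/[Sn²⁺]_conc = 7.1 × 10^-5/0.2 = 3.55 × 10^-4.
E = 0 − (0.0592/2) log Q = −(0.0592/2)(-3.450) = 0.1021 V.

0.10 V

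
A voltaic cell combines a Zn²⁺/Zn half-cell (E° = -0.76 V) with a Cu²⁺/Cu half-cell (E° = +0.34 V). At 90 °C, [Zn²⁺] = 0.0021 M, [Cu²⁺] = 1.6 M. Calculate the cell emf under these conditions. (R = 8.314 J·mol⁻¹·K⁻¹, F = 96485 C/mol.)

1.20 V

The Cu²⁺/Cu couple has the higher reduction potential and acts as the cathode, so E°_cell = +0.34 − (-0.76) = 1.10 V.
Balancing electrons gives n = 2; the reaction quotient is Q = [Zn²⁺]/[Cu²⁺] = 0.00131.
E = E° − (RT/nF) ln Q = 1.10 − (8.314×363)/(2×96485) × (-6.636) = 1.100 + 0.104 = 1.204 V.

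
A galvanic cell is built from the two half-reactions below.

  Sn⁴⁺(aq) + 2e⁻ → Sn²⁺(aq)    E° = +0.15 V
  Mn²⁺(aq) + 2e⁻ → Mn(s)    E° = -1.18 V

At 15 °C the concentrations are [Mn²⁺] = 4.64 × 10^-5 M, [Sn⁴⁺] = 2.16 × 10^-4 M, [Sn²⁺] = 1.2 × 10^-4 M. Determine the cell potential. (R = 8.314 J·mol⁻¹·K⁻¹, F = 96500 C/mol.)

1.46 V

The Sn⁴⁺/Sn²⁺ couple has the higher reduction potential and acts as the cathode, so E°_cell = +0.15 − (-1.18) = 1.33 V.
Balancing electrons gives n = 2; the reaction quotient is Q = [Mn²⁺]·[Sn²⁺]/[Sn⁴⁺] = 2.58 × 10^-5.
E = E° − (RT/nF) ln Q = 1.33 − (8.314×288)/(2×96500) × (-10.566) = 1.330 + 0.131 = 1.461 V.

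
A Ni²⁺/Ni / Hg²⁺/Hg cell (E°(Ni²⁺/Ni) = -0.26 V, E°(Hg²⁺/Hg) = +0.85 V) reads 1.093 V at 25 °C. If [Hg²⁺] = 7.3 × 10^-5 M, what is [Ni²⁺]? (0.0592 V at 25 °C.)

From the Nernst equation, log Q = n(E° − E)/0.0592 = 2(1.11 − 1.093)/0.0592 = 0.574, so Q = 3.75.
With Q = [Ni²⁺]/[Hg²⁺] and the known concentrations, [Ni²⁺] in the numerator gives [Ni²⁺] = 2.7 × 10^-4 M.

2.7 × 10^-4 M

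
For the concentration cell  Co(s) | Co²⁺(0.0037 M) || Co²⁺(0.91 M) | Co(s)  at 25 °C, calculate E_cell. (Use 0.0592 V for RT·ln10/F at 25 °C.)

Both half-cells are Co²⁺/Co, so E°_cell = 0. The concentrated side is the cathode; the cell reaction moves Co²⁺ from high to low concentration with n = 2.
Q = [Co²⁺]_dilute/[Co²⁺]_conc = 0.0037/0.91 = 0.00407.
E = 0 − (0.0592/2) log Q = −(0.0592/2)(-2.391) = 0.0708 V.

0.071 V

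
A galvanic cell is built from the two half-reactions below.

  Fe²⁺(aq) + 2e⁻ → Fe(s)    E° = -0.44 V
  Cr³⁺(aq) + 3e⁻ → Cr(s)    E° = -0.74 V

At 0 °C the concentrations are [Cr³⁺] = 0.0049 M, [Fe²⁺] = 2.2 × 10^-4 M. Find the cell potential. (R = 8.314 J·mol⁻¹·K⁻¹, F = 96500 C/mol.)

The Fe²⁺/Fe couple has the higher reduction potential and acts as the cathode, so E°_cell = -0.44 − (-0.74) = 0.30 V.
Balancing electrons gives n = 6; the reaction quotient is Q = [Cr³⁺]^2/[Fe²⁺]^3 = 2.25 × 10^6.
E = E° − (RT/nF) ln Q = 0.30 − (8.314×273)/(6×96500) × (14.629) = 0.300 − 0.057 = 0.243 V.

0.243 V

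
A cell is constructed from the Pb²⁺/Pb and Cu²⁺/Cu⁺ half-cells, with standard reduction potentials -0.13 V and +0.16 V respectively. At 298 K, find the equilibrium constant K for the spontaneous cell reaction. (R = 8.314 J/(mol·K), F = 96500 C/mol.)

E°_cell = +0.16 − (-0.13) = 0.29 V, with n = 2 electrons transferred.
At equilibrium E = 0, so the Nernst equation gives ln K = nFE°/RT = (2)(96500)(0.29)/((8.314)(298)) = 22.59.
K = e^22.59 = 6.5 × 10^9.

6.5 × 10^9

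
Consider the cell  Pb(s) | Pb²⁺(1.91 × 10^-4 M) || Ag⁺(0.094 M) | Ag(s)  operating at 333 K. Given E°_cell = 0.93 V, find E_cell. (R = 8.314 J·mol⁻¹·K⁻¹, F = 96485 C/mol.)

Balancing electrons gives n = 2; the reaction quotient is Q = [Pb²⁺]/[Ag⁺]^2 = 0.0216.
E = E° − (RT/nF) ln Q = 0.93 − (8.314×333)/(2×96485) × (-3.834) = 0.930 + 0.055 = 0.985 V.

0.985 V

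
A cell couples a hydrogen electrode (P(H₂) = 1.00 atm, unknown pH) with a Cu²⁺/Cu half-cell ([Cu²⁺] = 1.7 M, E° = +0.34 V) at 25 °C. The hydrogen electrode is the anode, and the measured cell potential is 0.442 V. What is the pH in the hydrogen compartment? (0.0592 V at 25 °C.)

pH = 1.61

E°_cell = 0.34 V and n = 2.
log Q = n(E° − E)/0.0592 = 2×(0.34 − 0.442)/0.0592 = -3.446.
With Q = [H⁺]^2 / ([Cu²⁺]·P(H₂)), solving for [H⁺] gives log[H⁺] = -1.608, so pH = 1.61.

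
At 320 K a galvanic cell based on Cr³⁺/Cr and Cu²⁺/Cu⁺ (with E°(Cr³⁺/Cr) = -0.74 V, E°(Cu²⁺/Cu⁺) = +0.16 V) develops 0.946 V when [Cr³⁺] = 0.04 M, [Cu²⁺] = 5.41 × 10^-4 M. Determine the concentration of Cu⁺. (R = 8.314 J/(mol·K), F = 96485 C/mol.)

From the Nernst equation, ln Q = nF(E° − E)/RT = 3×96485×(0.90 − 0.946)/(8.314×320) = -5.005, so Q = 0.00671.
With Q = [Cr³⁺]·[Cu⁺]^3/[Cu²⁺]^3 and the known concentrations, [Cu⁺]^3 in the numerator gives [Cu⁺] = 3 × 10^-4 M.

3 × 10^-4 M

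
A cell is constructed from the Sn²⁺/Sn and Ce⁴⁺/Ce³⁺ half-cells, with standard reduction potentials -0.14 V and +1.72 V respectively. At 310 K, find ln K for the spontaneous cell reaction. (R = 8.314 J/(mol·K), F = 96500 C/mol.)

ln K = 139.3

E°_cell = +1.72 − (-0.14) = 1.86 V, with n = 2 electrons transferred.
At equilibrium E = 0, so the Nernst equation gives ln K = nFE°/RT = (2)(96500)(1.86)/((8.314)(310)) = 139.28.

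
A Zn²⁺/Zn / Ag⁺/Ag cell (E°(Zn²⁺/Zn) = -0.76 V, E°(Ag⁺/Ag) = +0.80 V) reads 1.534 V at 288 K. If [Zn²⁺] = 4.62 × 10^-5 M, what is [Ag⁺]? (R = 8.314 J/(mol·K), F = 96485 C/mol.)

0.0024 M

From the Nernst equation, ln Q = nF(E° − E)/RT = 2×96485×(1.56 − 1.534)/(8.314×288) = 2.095, so Q = 8.13.
With Q = [Zn²⁺]/[Ag⁺]^2 and the known concentrations, [Ag⁺]^2 in the denominator gives [Ag⁺] = 0.0024 M.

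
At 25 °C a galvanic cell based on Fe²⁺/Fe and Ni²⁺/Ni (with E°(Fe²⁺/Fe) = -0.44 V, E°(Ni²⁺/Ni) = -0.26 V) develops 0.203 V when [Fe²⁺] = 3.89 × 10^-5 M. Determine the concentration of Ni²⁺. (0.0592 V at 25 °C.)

2.3 × 10^-4 M

From the Nernst equation, log Q = n(E° − E)/0.0592 = 2(0.18 − 0.203)/0.0592 = -0.777, so Q = 0.167.
With Q = [Fe²⁺]/[Ni²⁺] and the known concentrations, [Ni²⁺] in the denominator gives [Ni²⁺] = 2.3 × 10^-4 M.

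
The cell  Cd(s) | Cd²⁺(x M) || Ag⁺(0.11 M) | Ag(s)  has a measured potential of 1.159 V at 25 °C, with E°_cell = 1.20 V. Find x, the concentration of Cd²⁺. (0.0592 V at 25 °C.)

From the Nernst equation, log Q = n(E° − E)/0.0592 = 2(1.20 − 1.159)/0.0592 = 1.385, so Q = 24.3.
With Q = [Cd²⁺]/[Ag⁺]^2 and the known concentrations, [Cd²⁺] in the numerator gives [Cd²⁺] = 0.29 M.

0.29 M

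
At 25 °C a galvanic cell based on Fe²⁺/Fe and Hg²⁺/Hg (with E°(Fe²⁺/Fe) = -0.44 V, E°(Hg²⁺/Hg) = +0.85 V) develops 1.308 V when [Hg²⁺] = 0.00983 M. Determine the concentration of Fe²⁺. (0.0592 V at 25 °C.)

From the Nernst equation, log Q = n(E° − E)/0.0592 = 2(1.29 − 1.308)/0.0592 = -0.608, so Q = 0.247.
With Q = [Fe²⁺]/[Hg²⁺] and the known concentrations, [Fe²⁺] in the numerator gives [Fe²⁺] = 0.0024 M.

0.0024 M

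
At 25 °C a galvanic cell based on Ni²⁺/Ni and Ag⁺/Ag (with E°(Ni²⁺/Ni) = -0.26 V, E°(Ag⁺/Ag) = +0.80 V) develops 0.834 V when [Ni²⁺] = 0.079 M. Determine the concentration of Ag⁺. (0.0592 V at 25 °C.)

From the Nernst equation, log Q = n(E° − E)/0.0592 = 2(1.06 − 0.834)/0.0592 = 7.635, so Q = 4.32 × 10^7.
With Q = [Ni²⁺]/[Ag⁺]^2 and the known concentrations, [Ag⁺]^2 in the denominator gives [Ag⁺] = 4.3 × 10^-5 M.

4.3 × 10^-5 M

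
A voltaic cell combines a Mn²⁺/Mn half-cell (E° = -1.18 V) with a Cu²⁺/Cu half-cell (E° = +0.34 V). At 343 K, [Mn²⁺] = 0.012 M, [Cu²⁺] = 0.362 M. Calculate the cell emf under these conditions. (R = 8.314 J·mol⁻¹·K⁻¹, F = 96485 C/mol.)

The Cu²⁺/Cu couple has the higher reduction potential and acts as the cathode, so E°_cell = +0.34 − (-1.18) = 1.52 V.
Balancing electrons gives n = 2; the reaction quotient is Q = [Mn²⁺]/[Cu²⁺] = 0.0331.
E = E° − (RT/nF) ln Q = 1.52 − (8.314×343)/(2×96485) × (-3.407) = 1.520 + 0.050 = 1.570 V.

1.57 V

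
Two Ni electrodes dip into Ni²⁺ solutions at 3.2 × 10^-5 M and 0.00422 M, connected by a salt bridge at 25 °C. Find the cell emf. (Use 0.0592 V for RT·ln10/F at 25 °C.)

Both half-cells are Ni²⁺/Ni, so E°_cell = 0. The concentrated side is the cathode; the cell reaction moves Ni²⁺ from high to low concentration with n = 2.
Q = [Ni²⁺]_dilute/[Ni²⁺]_conc = 3.2 × 10^-5/0.00422 = 0.00758.
E = 0 − (0.0592/2) log Q = −(0.0592/2)(-2.120) = 0.0628 V.

0.063 V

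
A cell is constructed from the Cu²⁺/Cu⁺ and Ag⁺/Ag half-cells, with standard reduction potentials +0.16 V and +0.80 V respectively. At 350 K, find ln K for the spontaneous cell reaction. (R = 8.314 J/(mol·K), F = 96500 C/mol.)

E°_cell = +0.80 − (+0.16) = 0.64 V, with n = 1 electron transferred.
At equilibrium E = 0, so the Nernst equation gives ln K = nFE°/RT = (1)(96500)(0.64)/((8.314)(350)) = 21.22.

ln K = 21.2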